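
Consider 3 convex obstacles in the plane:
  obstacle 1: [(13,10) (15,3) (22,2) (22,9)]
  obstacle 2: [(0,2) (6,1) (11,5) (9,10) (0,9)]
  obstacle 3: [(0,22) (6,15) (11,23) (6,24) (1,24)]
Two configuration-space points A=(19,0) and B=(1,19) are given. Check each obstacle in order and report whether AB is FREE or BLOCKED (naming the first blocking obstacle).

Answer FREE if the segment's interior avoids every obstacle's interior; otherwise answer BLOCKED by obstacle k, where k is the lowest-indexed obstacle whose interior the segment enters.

BLOCKED by obstacle 1

Obstacle 1 [(13,10) (15,3) (22,2) (22,9)]:
  edge (13,10)–(15,3): crosses AB
  edge (15,3)–(22,2): crosses AB
  edge (22,2)–(22,9): clear
  edge (22,9)–(13,10): clear
  → BLOCKED
Obstacle 2 [(0,2) (6,1) (11,5) (9,10) (0,9)]:
  edge (0,2)–(6,1): clear
  edge (6,1)–(11,5): clear
  edge (11,5)–(9,10): clear
  edge (9,10)–(0,9): clear
  edge (0,9)–(0,2): clear
  midpoint (10,19/2) outside
  → clear
Obstacle 3 [(0,22) (6,15) (11,23) (6,24) (1,24)]:
  edge (0,22)–(6,15): clear
  edge (6,15)–(11,23): clear
  edge (11,23)–(6,24): clear
  edge (6,24)–(1,24): clear
  edge (1,24)–(0,22): clear
  midpoint (10,19/2) outside
  → clear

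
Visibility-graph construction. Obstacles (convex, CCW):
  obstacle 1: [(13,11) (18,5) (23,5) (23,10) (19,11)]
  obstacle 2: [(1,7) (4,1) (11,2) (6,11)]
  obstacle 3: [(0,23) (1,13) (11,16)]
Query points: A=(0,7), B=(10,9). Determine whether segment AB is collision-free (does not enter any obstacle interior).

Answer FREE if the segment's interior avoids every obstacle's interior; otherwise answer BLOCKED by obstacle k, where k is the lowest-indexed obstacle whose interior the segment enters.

BLOCKED by obstacle 2

Obstacle 1 [(13,11) (18,5) (23,5) (23,10) (19,11)]:
  edge (13,11)–(18,5): clear
  edge (18,5)–(23,5): clear
  edge (23,5)–(23,10): clear
  edge (23,10)–(19,11): clear
  edge (19,11)–(13,11): clear
  midpoint (5,8) outside
  → clear
Obstacle 2 [(1,7) (4,1) (11,2) (6,11)]:
  edge (1,7)–(4,1): clear
  edge (4,1)–(11,2): clear
  edge (11,2)–(6,11): crosses AB
  edge (6,11)–(1,7): crosses AB
  → BLOCKED
Obstacle 3 [(0,23) (1,13) (11,16)]:
  edge (0,23)–(1,13): clear
  edge (1,13)–(11,16): clear
  edge (11,16)–(0,23): clear
  midpoint (5,8) outside
  → clear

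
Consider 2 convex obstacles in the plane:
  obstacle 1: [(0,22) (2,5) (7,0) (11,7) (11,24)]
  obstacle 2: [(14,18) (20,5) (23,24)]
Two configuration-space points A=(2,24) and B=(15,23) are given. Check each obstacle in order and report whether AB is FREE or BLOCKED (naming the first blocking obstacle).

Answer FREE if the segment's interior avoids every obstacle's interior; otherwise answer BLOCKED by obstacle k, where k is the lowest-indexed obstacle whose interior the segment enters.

BLOCKED by obstacle 1

Obstacle 1 [(0,22) (2,5) (7,0) (11,7) (11,24)]:
  edge (0,22)–(2,5): clear
  edge (2,5)–(7,0): clear
  edge (7,0)–(11,7): clear
  edge (11,7)–(11,24): crosses AB
  edge (11,24)–(0,22): crosses AB
  → BLOCKED
Obstacle 2 [(14,18) (20,5) (23,24)]:
  edge (14,18)–(20,5): clear
  edge (20,5)–(23,24): clear
  edge (23,24)–(14,18): clear
  midpoint (17/2,47/2) outside
  → clear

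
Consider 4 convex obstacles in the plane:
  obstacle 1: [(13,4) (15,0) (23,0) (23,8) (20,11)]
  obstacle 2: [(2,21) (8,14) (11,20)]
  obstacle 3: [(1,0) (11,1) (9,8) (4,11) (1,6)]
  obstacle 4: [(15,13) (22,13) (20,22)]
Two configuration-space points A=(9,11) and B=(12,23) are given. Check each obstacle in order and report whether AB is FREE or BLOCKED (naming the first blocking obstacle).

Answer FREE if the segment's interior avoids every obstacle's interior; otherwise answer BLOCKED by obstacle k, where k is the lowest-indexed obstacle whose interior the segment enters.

Obstacle 1 [(13,4) (15,0) (23,0) (23,8) (20,11)]:
  edge (13,4)–(15,0): clear
  edge (15,0)–(23,0): clear
  edge (23,0)–(23,8): clear
  edge (23,8)–(20,11): clear
  edge (20,11)–(13,4): clear
  midpoint (21/2,17) outside
  → clear
Obstacle 2 [(2,21) (8,14) (11,20)]:
  edge (2,21)–(8,14): clear
  edge (8,14)–(11,20): clear
  edge (11,20)–(2,21): clear
  midpoint (21/2,17) outside
  → clear
Obstacle 3 [(1,0) (11,1) (9,8) (4,11) (1,6)]:
  edge (1,0)–(11,1): clear
  edge (11,1)–(9,8): clear
  edge (9,8)–(4,11): clear
  edge (4,11)–(1,6): clear
  edge (1,6)–(1,0): clear
  midpoint (21/2,17) outside
  → clear
Obstacle 4 [(15,13) (22,13) (20,22)]:
  edge (15,13)–(22,13): clear
  edge (22,13)–(20,22): clear
  edge (20,22)–(15,13): clear
  midpoint (21/2,17) outside
  → clear

FREE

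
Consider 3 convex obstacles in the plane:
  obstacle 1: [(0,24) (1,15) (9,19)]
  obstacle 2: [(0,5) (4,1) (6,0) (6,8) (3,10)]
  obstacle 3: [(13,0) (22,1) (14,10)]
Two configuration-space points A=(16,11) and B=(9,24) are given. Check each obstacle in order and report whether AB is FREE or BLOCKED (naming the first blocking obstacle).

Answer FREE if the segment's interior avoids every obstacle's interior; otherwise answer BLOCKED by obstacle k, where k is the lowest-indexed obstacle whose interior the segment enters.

Obstacle 1 [(0,24) (1,15) (9,19)]:
  edge (0,24)–(1,15): clear
  edge (1,15)–(9,19): clear
  edge (9,19)–(0,24): clear
  midpoint (25/2,35/2) outside
  → clear
Obstacle 2 [(0,5) (4,1) (6,0) (6,8) (3,10)]:
  edge (0,5)–(4,1): clear
  edge (4,1)–(6,0): clear
  edge (6,0)–(6,8): clear
  edge (6,8)–(3,10): clear
  edge (3,10)–(0,5): clear
  midpoint (25/2,35/2) outside
  → clear
Obstacle 3 [(13,0) (22,1) (14,10)]:
  edge (13,0)–(22,1): clear
  edge (22,1)–(14,10): clear
  edge (14,10)–(13,0): clear
  midpoint (25/2,35/2) outside
  → clear

FREE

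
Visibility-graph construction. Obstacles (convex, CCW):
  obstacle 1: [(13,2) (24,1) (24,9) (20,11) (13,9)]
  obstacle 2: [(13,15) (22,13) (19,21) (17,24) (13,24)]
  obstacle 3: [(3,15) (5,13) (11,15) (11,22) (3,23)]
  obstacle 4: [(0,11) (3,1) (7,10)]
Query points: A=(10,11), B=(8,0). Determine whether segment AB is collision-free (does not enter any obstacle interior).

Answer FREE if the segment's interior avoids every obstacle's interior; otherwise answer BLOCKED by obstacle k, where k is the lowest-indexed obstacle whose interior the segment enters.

Obstacle 1 [(13,2) (24,1) (24,9) (20,11) (13,9)]:
  edge (13,2)–(24,1): clear
  edge (24,1)–(24,9): clear
  edge (24,9)–(20,11): clear
  edge (20,11)–(13,9): clear
  edge (13,9)–(13,2): clear
  midpoint (9,11/2) outside
  → clear
Obstacle 2 [(13,15) (22,13) (19,21) (17,24) (13,24)]:
  edge (13,15)–(22,13): clear
  edge (22,13)–(19,21): clear
  edge (19,21)–(17,24): clear
  edge (17,24)–(13,24): clear
  edge (13,24)–(13,15): clear
  midpoint (9,11/2) outside
  → clear
Obstacle 3 [(3,15) (5,13) (11,15) (11,22) (3,23)]:
  edge (3,15)–(5,13): clear
  edge (5,13)–(11,15): clear
  edge (11,15)–(11,22): clear
  edge (11,22)–(3,23): clear
  edge (3,23)–(3,15): clear
  midpoint (9,11/2) outside
  → clear
Obstacle 4 [(0,11) (3,1) (7,10)]:
  edge (0,11)–(3,1): clear
  edge (3,1)–(7,10): clear
  edge (7,10)–(0,11): clear
  midpoint (9,11/2) outside
  → clear

FREE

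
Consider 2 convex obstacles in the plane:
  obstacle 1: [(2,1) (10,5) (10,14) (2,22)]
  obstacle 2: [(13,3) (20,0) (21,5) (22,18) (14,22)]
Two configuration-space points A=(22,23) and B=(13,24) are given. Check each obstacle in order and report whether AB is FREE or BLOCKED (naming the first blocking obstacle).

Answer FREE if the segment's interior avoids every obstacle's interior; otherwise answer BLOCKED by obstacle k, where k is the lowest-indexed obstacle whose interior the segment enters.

Obstacle 1 [(2,1) (10,5) (10,14) (2,22)]:
  edge (2,1)–(10,5): clear
  edge (10,5)–(10,14): clear
  edge (10,14)–(2,22): clear
  edge (2,22)–(2,1): clear
  midpoint (35/2,47/2) outside
  → clear
Obstacle 2 [(13,3) (20,0) (21,5) (22,18) (14,22)]:
  edge (13,3)–(20,0): clear
  edge (20,0)–(21,5): clear
  edge (21,5)–(22,18): clear
  edge (22,18)–(14,22): clear
  edge (14,22)–(13,3): clear
  midpoint (35/2,47/2) outside
  → clear

FREE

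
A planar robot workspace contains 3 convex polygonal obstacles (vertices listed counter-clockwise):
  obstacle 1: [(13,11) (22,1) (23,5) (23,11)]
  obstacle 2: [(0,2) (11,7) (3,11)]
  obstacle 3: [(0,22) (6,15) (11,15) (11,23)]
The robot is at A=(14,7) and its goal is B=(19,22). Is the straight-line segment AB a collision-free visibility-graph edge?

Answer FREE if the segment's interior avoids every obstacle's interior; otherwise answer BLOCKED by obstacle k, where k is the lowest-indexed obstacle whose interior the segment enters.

BLOCKED by obstacle 1

Obstacle 1 [(13,11) (22,1) (23,5) (23,11)]:
  edge (13,11)–(22,1): crosses AB
  edge (22,1)–(23,5): clear
  edge (23,5)–(23,11): clear
  edge (23,11)–(13,11): crosses AB
  → BLOCKED
Obstacle 2 [(0,2) (11,7) (3,11)]:
  edge (0,2)–(11,7): clear
  edge (11,7)–(3,11): clear
  edge (3,11)–(0,2): clear
  midpoint (33/2,29/2) outside
  → clear
Obstacle 3 [(0,22) (6,15) (11,15) (11,23)]:
  edge (0,22)–(6,15): clear
  edge (6,15)–(11,15): clear
  edge (11,15)–(11,23): clear
  edge (11,23)–(0,22): clear
  midpoint (33/2,29/2) outside
  → clear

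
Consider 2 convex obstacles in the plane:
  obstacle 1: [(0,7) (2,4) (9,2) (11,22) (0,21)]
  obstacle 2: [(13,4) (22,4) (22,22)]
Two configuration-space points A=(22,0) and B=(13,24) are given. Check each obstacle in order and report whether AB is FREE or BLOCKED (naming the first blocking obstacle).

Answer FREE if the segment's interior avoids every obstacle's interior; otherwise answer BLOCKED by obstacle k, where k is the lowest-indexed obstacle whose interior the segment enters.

Obstacle 1 [(0,7) (2,4) (9,2) (11,22) (0,21)]:
  edge (0,7)–(2,4): clear
  edge (2,4)–(9,2): clear
  edge (9,2)–(11,22): clear
  edge (11,22)–(0,21): clear
  edge (0,21)–(0,7): clear
  midpoint (35/2,12) outside
  → clear
Obstacle 2 [(13,4) (22,4) (22,22)]:
  edge (13,4)–(22,4): crosses AB
  edge (22,4)–(22,22): clear
  edge (22,22)–(13,4): crosses AB
  → BLOCKED

BLOCKED by obstacle 2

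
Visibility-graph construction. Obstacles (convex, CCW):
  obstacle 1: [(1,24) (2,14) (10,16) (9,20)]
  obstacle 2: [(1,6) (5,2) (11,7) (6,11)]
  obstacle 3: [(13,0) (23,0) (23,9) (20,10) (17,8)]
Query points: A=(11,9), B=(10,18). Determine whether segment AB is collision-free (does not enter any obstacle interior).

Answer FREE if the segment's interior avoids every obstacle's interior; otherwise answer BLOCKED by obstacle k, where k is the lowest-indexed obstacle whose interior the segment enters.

Obstacle 1 [(1,24) (2,14) (10,16) (9,20)]:
  edge (1,24)–(2,14): clear
  edge (2,14)–(10,16): clear
  edge (10,16)–(9,20): clear
  edge (9,20)–(1,24): clear
  midpoint (21/2,27/2) outside
  → clear
Obstacle 2 [(1,6) (5,2) (11,7) (6,11)]:
  edge (1,6)–(5,2): clear
  edge (5,2)–(11,7): clear
  edge (11,7)–(6,11): clear
  edge (6,11)–(1,6): clear
  midpoint (21/2,27/2) outside
  → clear
Obstacle 3 [(13,0) (23,0) (23,9) (20,10) (17,8)]:
  edge (13,0)–(23,0): clear
  edge (23,0)–(23,9): clear
  edge (23,9)–(20,10): clear
  edge (20,10)–(17,8): clear
  edge (17,8)–(13,0): clear
  midpoint (21/2,27/2) outside
  → clear

FREE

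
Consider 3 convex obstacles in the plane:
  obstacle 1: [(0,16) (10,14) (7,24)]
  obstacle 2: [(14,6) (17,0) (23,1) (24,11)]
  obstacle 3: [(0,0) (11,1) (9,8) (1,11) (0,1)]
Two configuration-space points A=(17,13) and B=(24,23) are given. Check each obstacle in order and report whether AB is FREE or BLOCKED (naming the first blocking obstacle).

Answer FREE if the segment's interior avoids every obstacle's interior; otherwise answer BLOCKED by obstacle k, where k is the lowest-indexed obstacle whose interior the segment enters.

Obstacle 1 [(0,16) (10,14) (7,24)]:
  edge (0,16)–(10,14): clear
  edge (10,14)–(7,24): clear
  edge (7,24)–(0,16): clear
  midpoint (41/2,18) outside
  → clear
Obstacle 2 [(14,6) (17,0) (23,1) (24,11)]:
  edge (14,6)–(17,0): clear
  edge (17,0)–(23,1): clear
  edge (23,1)–(24,11): clear
  edge (24,11)–(14,6): clear
  midpoint (41/2,18) outside
  → clear
Obstacle 3 [(0,0) (11,1) (9,8) (1,11) (0,1)]:
  edge (0,0)–(11,1): clear
  edge (11,1)–(9,8): clear
  edge (9,8)–(1,11): clear
  edge (1,11)–(0,1): clear
  edge (0,1)–(0,0): clear
  midpoint (41/2,18) outside
  → clear

FREE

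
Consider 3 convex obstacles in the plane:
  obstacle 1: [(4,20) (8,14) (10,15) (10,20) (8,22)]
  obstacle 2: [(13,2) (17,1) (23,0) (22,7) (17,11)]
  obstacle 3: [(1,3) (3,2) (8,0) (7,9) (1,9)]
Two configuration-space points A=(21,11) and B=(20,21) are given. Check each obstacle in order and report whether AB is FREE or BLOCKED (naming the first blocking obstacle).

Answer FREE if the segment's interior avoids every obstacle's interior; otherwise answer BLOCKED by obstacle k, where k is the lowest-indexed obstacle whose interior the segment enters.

FREE

Obstacle 1 [(4,20) (8,14) (10,15) (10,20) (8,22)]:
  edge (4,20)–(8,14): clear
  edge (8,14)–(10,15): clear
  edge (10,15)–(10,20): clear
  edge (10,20)–(8,22): clear
  edge (8,22)–(4,20): clear
  midpoint (41/2,16) outside
  → clear
Obstacle 2 [(13,2) (17,1) (23,0) (22,7) (17,11)]:
  edge (13,2)–(17,1): clear
  edge (17,1)–(23,0): clear
  edge (23,0)–(22,7): clear
  edge (22,7)–(17,11): clear
  edge (17,11)–(13,2): clear
  midpoint (41/2,16) outside
  → clear
Obstacle 3 [(1,3) (3,2) (8,0) (7,9) (1,9)]:
  edge (1,3)–(3,2): clear
  edge (3,2)–(8,0): clear
  edge (8,0)–(7,9): clear
  edge (7,9)–(1,9): clear
  edge (1,9)–(1,3): clear
  midpoint (41/2,16) outside
  → clear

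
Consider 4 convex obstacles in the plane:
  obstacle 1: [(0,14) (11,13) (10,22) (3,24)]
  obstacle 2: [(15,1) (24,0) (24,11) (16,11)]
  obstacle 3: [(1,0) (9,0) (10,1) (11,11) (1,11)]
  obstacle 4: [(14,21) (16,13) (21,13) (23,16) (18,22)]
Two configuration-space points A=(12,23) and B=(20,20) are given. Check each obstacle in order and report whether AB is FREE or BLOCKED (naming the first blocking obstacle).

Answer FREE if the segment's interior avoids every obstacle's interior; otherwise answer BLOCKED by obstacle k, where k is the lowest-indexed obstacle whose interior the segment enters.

Obstacle 1 [(0,14) (11,13) (10,22) (3,24)]:
  edge (0,14)–(11,13): clear
  edge (11,13)–(10,22): clear
  edge (10,22)–(3,24): clear
  edge (3,24)–(0,14): clear
  midpoint (16,43/2) outside
  → clear
Obstacle 2 [(15,1) (24,0) (24,11) (16,11)]:
  edge (15,1)–(24,0): clear
  edge (24,0)–(24,11): clear
  edge (24,11)–(16,11): clear
  edge (16,11)–(15,1): clear
  midpoint (16,43/2) outside
  → clear
Obstacle 3 [(1,0) (9,0) (10,1) (11,11) (1,11)]:
  edge (1,0)–(9,0): clear
  edge (9,0)–(10,1): clear
  edge (10,1)–(11,11): clear
  edge (11,11)–(1,11): clear
  edge (1,11)–(1,0): clear
  midpoint (16,43/2) outside
  → clear
Obstacle 4 [(14,21) (16,13) (21,13) (23,16) (18,22)]:
  edge (14,21)–(16,13): clear
  edge (16,13)–(21,13): clear
  edge (21,13)–(23,16): clear
  edge (23,16)–(18,22): crosses AB
  edge (18,22)–(14,21): crosses AB
  → BLOCKED

BLOCKED by obstacle 4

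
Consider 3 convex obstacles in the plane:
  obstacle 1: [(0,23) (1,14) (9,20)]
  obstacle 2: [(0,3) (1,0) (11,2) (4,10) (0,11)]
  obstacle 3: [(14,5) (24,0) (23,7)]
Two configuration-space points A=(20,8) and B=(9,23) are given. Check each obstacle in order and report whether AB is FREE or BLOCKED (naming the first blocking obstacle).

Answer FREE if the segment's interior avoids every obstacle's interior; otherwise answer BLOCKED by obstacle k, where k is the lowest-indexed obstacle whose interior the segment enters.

FREE

Obstacle 1 [(0,23) (1,14) (9,20)]:
  edge (0,23)–(1,14): clear
  edge (1,14)–(9,20): clear
  edge (9,20)–(0,23): clear
  midpoint (29/2,31/2) outside
  → clear
Obstacle 2 [(0,3) (1,0) (11,2) (4,10) (0,11)]:
  edge (0,3)–(1,0): clear
  edge (1,0)–(11,2): clear
  edge (11,2)–(4,10): clear
  edge (4,10)–(0,11): clear
  edge (0,11)–(0,3): clear
  midpoint (29/2,31/2) outside
  → clear
Obstacle 3 [(14,5) (24,0) (23,7)]:
  edge (14,5)–(24,0): clear
  edge (24,0)–(23,7): clear
  edge (23,7)–(14,5): clear
  midpoint (29/2,31/2) outside
  → clear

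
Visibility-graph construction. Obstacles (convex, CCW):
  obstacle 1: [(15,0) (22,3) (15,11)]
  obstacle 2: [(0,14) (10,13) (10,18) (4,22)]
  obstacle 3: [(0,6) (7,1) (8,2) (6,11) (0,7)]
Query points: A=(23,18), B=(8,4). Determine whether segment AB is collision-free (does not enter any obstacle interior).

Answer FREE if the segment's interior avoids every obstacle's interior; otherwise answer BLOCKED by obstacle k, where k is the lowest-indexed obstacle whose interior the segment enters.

Obstacle 1 [(15,0) (22,3) (15,11)]:
  edge (15,0)–(22,3): clear
  edge (22,3)–(15,11): crosses AB
  edge (15,11)–(15,0): crosses AB
  → BLOCKED
Obstacle 2 [(0,14) (10,13) (10,18) (4,22)]:
  edge (0,14)–(10,13): clear
  edge (10,13)–(10,18): clear
  edge (10,18)–(4,22): clear
  edge (4,22)–(0,14): clear
  midpoint (31/2,11) outside
  → clear
Obstacle 3 [(0,6) (7,1) (8,2) (6,11) (0,7)]:
  edge (0,6)–(7,1): clear
  edge (7,1)–(8,2): clear
  edge (8,2)–(6,11): clear
  edge (6,11)–(0,7): clear
  edge (0,7)–(0,6): clear
  midpoint (31/2,11) outside
  → clear

BLOCKED by obstacle 1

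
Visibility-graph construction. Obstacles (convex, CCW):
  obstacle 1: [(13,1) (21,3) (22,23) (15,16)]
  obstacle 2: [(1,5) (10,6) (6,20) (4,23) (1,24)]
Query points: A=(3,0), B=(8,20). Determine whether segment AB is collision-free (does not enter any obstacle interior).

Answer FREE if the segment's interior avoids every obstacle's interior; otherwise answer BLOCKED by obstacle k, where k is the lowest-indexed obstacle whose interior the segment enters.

BLOCKED by obstacle 2

Obstacle 1 [(13,1) (21,3) (22,23) (15,16)]:
  edge (13,1)–(21,3): clear
  edge (21,3)–(22,23): clear
  edge (22,23)–(15,16): clear
  edge (15,16)–(13,1): clear
  midpoint (11/2,10) outside
  → clear
Obstacle 2 [(1,5) (10,6) (6,20) (4,23) (1,24)]:
  edge (1,5)–(10,6): crosses AB
  edge (10,6)–(6,20): crosses AB
  edge (6,20)–(4,23): clear
  edge (4,23)–(1,24): clear
  edge (1,24)–(1,5): clear
  → BLOCKED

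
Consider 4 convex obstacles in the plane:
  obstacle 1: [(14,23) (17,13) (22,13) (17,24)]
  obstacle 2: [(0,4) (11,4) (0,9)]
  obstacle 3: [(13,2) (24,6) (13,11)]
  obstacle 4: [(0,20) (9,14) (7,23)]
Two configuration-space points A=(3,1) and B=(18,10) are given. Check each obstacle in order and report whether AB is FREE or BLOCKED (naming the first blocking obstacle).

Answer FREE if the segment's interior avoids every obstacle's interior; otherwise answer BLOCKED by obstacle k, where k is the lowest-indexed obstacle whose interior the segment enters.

BLOCKED by obstacle 2

Obstacle 1 [(14,23) (17,13) (22,13) (17,24)]:
  edge (14,23)–(17,13): clear
  edge (17,13)–(22,13): clear
  edge (22,13)–(17,24): clear
  edge (17,24)–(14,23): clear
  midpoint (21/2,11/2) outside
  → clear
Obstacle 2 [(0,4) (11,4) (0,9)]:
  edge (0,4)–(11,4): crosses AB
  edge (11,4)–(0,9): crosses AB
  edge (0,9)–(0,4): clear
  → BLOCKED
Obstacle 3 [(13,2) (24,6) (13,11)]:
  edge (13,2)–(24,6): clear
  edge (24,6)–(13,11): crosses AB
  edge (13,11)–(13,2): crosses AB
  → BLOCKED
Obstacle 4 [(0,20) (9,14) (7,23)]:
  edge (0,20)–(9,14): clear
  edge (9,14)–(7,23): clear
  edge (7,23)–(0,20): clear
  midpoint (21/2,11/2) outside
  → clear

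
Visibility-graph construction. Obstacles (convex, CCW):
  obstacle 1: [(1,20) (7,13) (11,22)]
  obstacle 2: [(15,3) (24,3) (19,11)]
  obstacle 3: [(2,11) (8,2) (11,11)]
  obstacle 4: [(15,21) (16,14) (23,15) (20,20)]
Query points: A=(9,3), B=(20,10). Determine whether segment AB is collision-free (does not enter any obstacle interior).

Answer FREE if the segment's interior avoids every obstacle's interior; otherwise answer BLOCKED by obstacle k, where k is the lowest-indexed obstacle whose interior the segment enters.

BLOCKED by obstacle 2

Obstacle 1 [(1,20) (7,13) (11,22)]:
  edge (1,20)–(7,13): clear
  edge (7,13)–(11,22): clear
  edge (11,22)–(1,20): clear
  midpoint (29/2,13/2) outside
  → clear
Obstacle 2 [(15,3) (24,3) (19,11)]:
  edge (15,3)–(24,3): clear
  edge (24,3)–(19,11): crosses AB
  edge (19,11)–(15,3): crosses AB
  → BLOCKED
Obstacle 3 [(2,11) (8,2) (11,11)]:
  edge (2,11)–(8,2): clear
  edge (8,2)–(11,11): clear
  edge (11,11)–(2,11): clear
  midpoint (29/2,13/2) outside
  → clear
Obstacle 4 [(15,21) (16,14) (23,15) (20,20)]:
  edge (15,21)–(16,14): clear
  edge (16,14)–(23,15): clear
  edge (23,15)–(20,20): clear
  edge (20,20)–(15,21): clear
  midpoint (29/2,13/2) outside
  → clear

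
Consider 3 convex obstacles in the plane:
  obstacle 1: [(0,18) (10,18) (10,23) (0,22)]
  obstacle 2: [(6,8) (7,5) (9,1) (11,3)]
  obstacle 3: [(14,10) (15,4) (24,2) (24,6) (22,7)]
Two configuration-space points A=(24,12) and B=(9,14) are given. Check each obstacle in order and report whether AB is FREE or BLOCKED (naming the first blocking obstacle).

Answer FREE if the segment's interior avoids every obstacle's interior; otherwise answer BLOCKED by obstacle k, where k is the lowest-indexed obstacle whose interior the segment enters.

Obstacle 1 [(0,18) (10,18) (10,23) (0,22)]:
  edge (0,18)–(10,18): clear
  edge (10,18)–(10,23): clear
  edge (10,23)–(0,22): clear
  edge (0,22)–(0,18): clear
  midpoint (33/2,13) outside
  → clear
Obstacle 2 [(6,8) (7,5) (9,1) (11,3)]:
  edge (6,8)–(7,5): clear
  edge (7,5)–(9,1): clear
  edge (9,1)–(11,3): clear
  edge (11,3)–(6,8): clear
  midpoint (33/2,13) outside
  → clear
Obstacle 3 [(14,10) (15,4) (24,2) (24,6) (22,7)]:
  edge (14,10)–(15,4): clear
  edge (15,4)–(24,2): clear
  edge (24,2)–(24,6): clear
  edge (24,6)–(22,7): clear
  edge (22,7)–(14,10): clear
  midpoint (33/2,13) outside
  → clear

FREE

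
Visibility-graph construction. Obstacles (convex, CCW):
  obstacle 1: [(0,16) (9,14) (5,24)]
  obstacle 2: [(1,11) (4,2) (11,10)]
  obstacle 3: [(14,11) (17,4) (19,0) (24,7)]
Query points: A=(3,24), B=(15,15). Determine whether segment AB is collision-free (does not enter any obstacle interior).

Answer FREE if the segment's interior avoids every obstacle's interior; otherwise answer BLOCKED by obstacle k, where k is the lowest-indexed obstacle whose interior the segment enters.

BLOCKED by obstacle 1

Obstacle 1 [(0,16) (9,14) (5,24)]:
  edge (0,16)–(9,14): clear
  edge (9,14)–(5,24): crosses AB
  edge (5,24)–(0,16): crosses AB
  → BLOCKED
Obstacle 2 [(1,11) (4,2) (11,10)]:
  edge (1,11)–(4,2): clear
  edge (4,2)–(11,10): clear
  edge (11,10)–(1,11): clear
  midpoint (9,39/2) outside
  → clear
Obstacle 3 [(14,11) (17,4) (19,0) (24,7)]:
  edge (14,11)–(17,4): clear
  edge (17,4)–(19,0): clear
  edge (19,0)–(24,7): clear
  edge (24,7)–(14,11): clear
  midpoint (9,39/2) outside
  → clear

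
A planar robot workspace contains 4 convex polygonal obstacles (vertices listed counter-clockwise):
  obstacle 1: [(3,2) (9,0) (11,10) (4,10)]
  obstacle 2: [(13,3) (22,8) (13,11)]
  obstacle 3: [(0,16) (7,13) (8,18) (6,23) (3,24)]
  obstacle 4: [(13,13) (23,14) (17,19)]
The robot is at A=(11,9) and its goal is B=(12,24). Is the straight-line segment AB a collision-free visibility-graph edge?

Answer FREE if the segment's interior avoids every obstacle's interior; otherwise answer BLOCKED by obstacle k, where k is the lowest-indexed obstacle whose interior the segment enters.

Obstacle 1 [(3,2) (9,0) (11,10) (4,10)]:
  edge (3,2)–(9,0): clear
  edge (9,0)–(11,10): clear
  edge (11,10)–(4,10): clear
  edge (4,10)–(3,2): clear
  midpoint (23/2,33/2) outside
  → clear
Obstacle 2 [(13,3) (22,8) (13,11)]:
  edge (13,3)–(22,8): clear
  edge (22,8)–(13,11): clear
  edge (13,11)–(13,3): clear
  midpoint (23/2,33/2) outside
  → clear
Obstacle 3 [(0,16) (7,13) (8,18) (6,23) (3,24)]:
  edge (0,16)–(7,13): clear
  edge (7,13)–(8,18): clear
  edge (8,18)–(6,23): clear
  edge (6,23)–(3,24): clear
  edge (3,24)–(0,16): clear
  midpoint (23/2,33/2) outside
  → clear
Obstacle 4 [(13,13) (23,14) (17,19)]:
  edge (13,13)–(23,14): clear
  edge (23,14)–(17,19): clear
  edge (17,19)–(13,13): clear
  midpoint (23/2,33/2) outside
  → clear

FREE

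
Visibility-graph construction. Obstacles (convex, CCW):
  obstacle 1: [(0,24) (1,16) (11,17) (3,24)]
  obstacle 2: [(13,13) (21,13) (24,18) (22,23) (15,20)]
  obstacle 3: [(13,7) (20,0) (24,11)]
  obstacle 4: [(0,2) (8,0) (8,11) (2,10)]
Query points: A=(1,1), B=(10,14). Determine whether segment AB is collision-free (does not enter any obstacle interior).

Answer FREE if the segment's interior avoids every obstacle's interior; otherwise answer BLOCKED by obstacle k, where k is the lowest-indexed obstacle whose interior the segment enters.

Obstacle 1 [(0,24) (1,16) (11,17) (3,24)]:
  edge (0,24)–(1,16): clear
  edge (1,16)–(11,17): clear
  edge (11,17)–(3,24): clear
  edge (3,24)–(0,24): clear
  midpoint (11/2,15/2) outside
  → clear
Obstacle 2 [(13,13) (21,13) (24,18) (22,23) (15,20)]:
  edge (13,13)–(21,13): clear
  edge (21,13)–(24,18): clear
  edge (24,18)–(22,23): clear
  edge (22,23)–(15,20): clear
  edge (15,20)–(13,13): clear
  midpoint (11/2,15/2) outside
  → clear
Obstacle 3 [(13,7) (20,0) (24,11)]:
  edge (13,7)–(20,0): clear
  edge (20,0)–(24,11): clear
  edge (24,11)–(13,7): clear
  midpoint (11/2,15/2) outside
  → clear
Obstacle 4 [(0,2) (8,0) (8,11) (2,10)]:
  edge (0,2)–(8,0): crosses AB
  edge (8,0)–(8,11): clear
  edge (8,11)–(2,10): crosses AB
  edge (2,10)–(0,2): clear
  → BLOCKED

BLOCKED by obstacle 4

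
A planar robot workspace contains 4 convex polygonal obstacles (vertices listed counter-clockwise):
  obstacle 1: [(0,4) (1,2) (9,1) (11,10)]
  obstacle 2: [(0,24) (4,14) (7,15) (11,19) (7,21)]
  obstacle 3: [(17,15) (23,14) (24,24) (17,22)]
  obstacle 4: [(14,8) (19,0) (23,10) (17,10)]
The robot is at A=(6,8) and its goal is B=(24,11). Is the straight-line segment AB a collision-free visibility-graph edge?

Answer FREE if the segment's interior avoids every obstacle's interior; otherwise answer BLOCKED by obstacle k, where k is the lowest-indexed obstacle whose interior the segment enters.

Obstacle 1 [(0,4) (1,2) (9,1) (11,10)]:
  edge (0,4)–(1,2): clear
  edge (1,2)–(9,1): clear
  edge (9,1)–(11,10): crosses AB
  edge (11,10)–(0,4): crosses AB
  → BLOCKED
Obstacle 2 [(0,24) (4,14) (7,15) (11,19) (7,21)]:
  edge (0,24)–(4,14): clear
  edge (4,14)–(7,15): clear
  edge (7,15)–(11,19): clear
  edge (11,19)–(7,21): clear
  edge (7,21)–(0,24): clear
  midpoint (15,19/2) outside
  → clear
Obstacle 3 [(17,15) (23,14) (24,24) (17,22)]:
  edge (17,15)–(23,14): clear
  edge (23,14)–(24,24): clear
  edge (24,24)–(17,22): clear
  edge (17,22)–(17,15): clear
  midpoint (15,19/2) outside
  → clear
Obstacle 4 [(14,8) (19,0) (23,10) (17,10)]:
  edge (14,8)–(19,0): clear
  edge (19,0)–(23,10): clear
  edge (23,10)–(17,10): crosses AB
  edge (17,10)–(14,8): crosses AB
  → BLOCKED

BLOCKED by obstacle 1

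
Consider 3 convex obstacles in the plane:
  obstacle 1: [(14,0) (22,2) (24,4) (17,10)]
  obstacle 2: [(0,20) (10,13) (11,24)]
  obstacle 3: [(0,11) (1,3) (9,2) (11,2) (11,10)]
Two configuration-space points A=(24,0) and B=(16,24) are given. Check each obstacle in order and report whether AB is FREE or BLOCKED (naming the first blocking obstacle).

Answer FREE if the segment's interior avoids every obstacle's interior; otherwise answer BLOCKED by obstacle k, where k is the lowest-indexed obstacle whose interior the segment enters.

BLOCKED by obstacle 1

Obstacle 1 [(14,0) (22,2) (24,4) (17,10)]:
  edge (14,0)–(22,2): clear
  edge (22,2)–(24,4): crosses AB
  edge (24,4)–(17,10): crosses AB
  edge (17,10)–(14,0): clear
  → BLOCKED
Obstacle 2 [(0,20) (10,13) (11,24)]:
  edge (0,20)–(10,13): clear
  edge (10,13)–(11,24): clear
  edge (11,24)–(0,20): clear
  midpoint (20,12) outside
  → clear
Obstacle 3 [(0,11) (1,3) (9,2) (11,2) (11,10)]:
  edge (0,11)–(1,3): clear
  edge (1,3)–(9,2): clear
  edge (9,2)–(11,2): clear
  edge (11,2)–(11,10): clear
  edge (11,10)–(0,11): clear
  midpoint (20,12) outside
  → clear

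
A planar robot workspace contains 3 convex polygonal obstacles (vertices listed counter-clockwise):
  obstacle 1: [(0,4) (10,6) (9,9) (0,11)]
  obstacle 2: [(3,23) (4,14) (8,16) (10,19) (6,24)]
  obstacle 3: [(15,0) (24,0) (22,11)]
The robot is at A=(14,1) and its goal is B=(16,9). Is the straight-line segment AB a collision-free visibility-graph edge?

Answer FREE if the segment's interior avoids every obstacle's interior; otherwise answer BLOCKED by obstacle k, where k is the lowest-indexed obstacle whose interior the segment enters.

Obstacle 1 [(0,4) (10,6) (9,9) (0,11)]:
  edge (0,4)–(10,6): clear
  edge (10,6)–(9,9): clear
  edge (9,9)–(0,11): clear
  edge (0,11)–(0,4): clear
  midpoint (15,5) outside
  → clear
Obstacle 2 [(3,23) (4,14) (8,16) (10,19) (6,24)]:
  edge (3,23)–(4,14): clear
  edge (4,14)–(8,16): clear
  edge (8,16)–(10,19): clear
  edge (10,19)–(6,24): clear
  edge (6,24)–(3,23): clear
  midpoint (15,5) outside
  → clear
Obstacle 3 [(15,0) (24,0) (22,11)]:
  edge (15,0)–(24,0): clear
  edge (24,0)–(22,11): clear
  edge (22,11)–(15,0): clear
  midpoint (15,5) outside
  → clear

FREE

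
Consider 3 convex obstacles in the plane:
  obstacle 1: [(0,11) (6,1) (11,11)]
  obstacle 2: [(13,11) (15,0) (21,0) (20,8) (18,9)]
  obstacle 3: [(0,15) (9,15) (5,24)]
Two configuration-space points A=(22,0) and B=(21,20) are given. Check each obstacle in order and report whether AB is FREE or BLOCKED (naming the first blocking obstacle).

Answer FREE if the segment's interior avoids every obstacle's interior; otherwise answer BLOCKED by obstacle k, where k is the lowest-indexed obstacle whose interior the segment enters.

FREE

Obstacle 1 [(0,11) (6,1) (11,11)]:
  edge (0,11)–(6,1): clear
  edge (6,1)–(11,11): clear
  edge (11,11)–(0,11): clear
  midpoint (43/2,10) outside
  → clear
Obstacle 2 [(13,11) (15,0) (21,0) (20,8) (18,9)]:
  edge (13,11)–(15,0): clear
  edge (15,0)–(21,0): clear
  edge (21,0)–(20,8): clear
  edge (20,8)–(18,9): clear
  edge (18,9)–(13,11): clear
  midpoint (43/2,10) outside
  → clear
Obstacle 3 [(0,15) (9,15) (5,24)]:
  edge (0,15)–(9,15): clear
  edge (9,15)–(5,24): clear
  edge (5,24)–(0,15): clear
  midpoint (43/2,10) outside
  → clear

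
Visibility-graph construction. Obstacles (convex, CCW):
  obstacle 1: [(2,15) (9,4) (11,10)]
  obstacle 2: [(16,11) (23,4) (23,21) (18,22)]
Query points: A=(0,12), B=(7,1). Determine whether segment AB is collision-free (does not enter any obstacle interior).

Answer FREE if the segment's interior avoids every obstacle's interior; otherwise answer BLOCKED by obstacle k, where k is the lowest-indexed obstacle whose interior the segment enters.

FREE

Obstacle 1 [(2,15) (9,4) (11,10)]:
  edge (2,15)–(9,4): clear
  edge (9,4)–(11,10): clear
  edge (11,10)–(2,15): clear
  midpoint (7/2,13/2) outside
  → clear
Obstacle 2 [(16,11) (23,4) (23,21) (18,22)]:
  edge (16,11)–(23,4): clear
  edge (23,4)–(23,21): clear
  edge (23,21)–(18,22): clear
  edge (18,22)–(16,11): clear
  midpoint (7/2,13/2) outside
  → clear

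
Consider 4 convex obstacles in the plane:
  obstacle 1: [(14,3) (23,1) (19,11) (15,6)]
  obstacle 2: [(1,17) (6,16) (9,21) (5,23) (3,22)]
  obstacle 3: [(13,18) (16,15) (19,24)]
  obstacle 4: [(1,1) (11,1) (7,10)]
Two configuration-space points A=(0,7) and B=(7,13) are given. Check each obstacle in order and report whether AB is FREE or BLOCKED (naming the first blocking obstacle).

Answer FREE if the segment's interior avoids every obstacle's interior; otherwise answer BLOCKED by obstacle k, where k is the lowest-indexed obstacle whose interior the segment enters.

FREE

Obstacle 1 [(14,3) (23,1) (19,11) (15,6)]:
  edge (14,3)–(23,1): clear
  edge (23,1)–(19,11): clear
  edge (19,11)–(15,6): clear
  edge (15,6)–(14,3): clear
  midpoint (7/2,10) outside
  → clear
Obstacle 2 [(1,17) (6,16) (9,21) (5,23) (3,22)]:
  edge (1,17)–(6,16): clear
  edge (6,16)–(9,21): clear
  edge (9,21)–(5,23): clear
  edge (5,23)–(3,22): clear
  edge (3,22)–(1,17): clear
  midpoint (7/2,10) outside
  → clear
Obstacle 3 [(13,18) (16,15) (19,24)]:
  edge (13,18)–(16,15): clear
  edge (16,15)–(19,24): clear
  edge (19,24)–(13,18): clear
  midpoint (7/2,10) outside
  → clear
Obstacle 4 [(1,1) (11,1) (7,10)]:
  edge (1,1)–(11,1): clear
  edge (11,1)–(7,10): clear
  edge (7,10)–(1,1): clear
  midpoint (7/2,10) outside
  → clear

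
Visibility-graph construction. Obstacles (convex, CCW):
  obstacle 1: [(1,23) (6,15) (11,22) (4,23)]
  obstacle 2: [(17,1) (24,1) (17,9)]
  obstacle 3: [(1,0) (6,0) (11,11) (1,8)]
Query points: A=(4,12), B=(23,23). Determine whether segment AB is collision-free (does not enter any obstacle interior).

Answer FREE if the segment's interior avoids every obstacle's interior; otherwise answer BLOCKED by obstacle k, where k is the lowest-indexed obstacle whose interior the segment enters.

FREE

Obstacle 1 [(1,23) (6,15) (11,22) (4,23)]:
  edge (1,23)–(6,15): clear
  edge (6,15)–(11,22): clear
  edge (11,22)–(4,23): clear
  edge (4,23)–(1,23): clear
  midpoint (27/2,35/2) outside
  → clear
Obstacle 2 [(17,1) (24,1) (17,9)]:
  edge (17,1)–(24,1): clear
  edge (24,1)–(17,9): clear
  edge (17,9)–(17,1): clear
  midpoint (27/2,35/2) outside
  → clear
Obstacle 3 [(1,0) (6,0) (11,11) (1,8)]:
  edge (1,0)–(6,0): clear
  edge (6,0)–(11,11): clear
  edge (11,11)–(1,8): clear
  edge (1,8)–(1,0): clear
  midpoint (27/2,35/2) outside
  → clear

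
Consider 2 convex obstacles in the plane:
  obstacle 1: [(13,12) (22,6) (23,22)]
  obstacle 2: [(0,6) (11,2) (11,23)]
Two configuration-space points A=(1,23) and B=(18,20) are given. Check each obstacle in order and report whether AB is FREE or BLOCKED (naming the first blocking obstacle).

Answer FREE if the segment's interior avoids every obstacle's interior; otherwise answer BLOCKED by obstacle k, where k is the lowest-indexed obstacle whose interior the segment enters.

Obstacle 1 [(13,12) (22,6) (23,22)]:
  edge (13,12)–(22,6): clear
  edge (22,6)–(23,22): clear
  edge (23,22)–(13,12): clear
  midpoint (19/2,43/2) outside
  → clear
Obstacle 2 [(0,6) (11,2) (11,23)]:
  edge (0,6)–(11,2): clear
  edge (11,2)–(11,23): crosses AB
  edge (11,23)–(0,6): crosses AB
  → BLOCKED

BLOCKED by obstacle 2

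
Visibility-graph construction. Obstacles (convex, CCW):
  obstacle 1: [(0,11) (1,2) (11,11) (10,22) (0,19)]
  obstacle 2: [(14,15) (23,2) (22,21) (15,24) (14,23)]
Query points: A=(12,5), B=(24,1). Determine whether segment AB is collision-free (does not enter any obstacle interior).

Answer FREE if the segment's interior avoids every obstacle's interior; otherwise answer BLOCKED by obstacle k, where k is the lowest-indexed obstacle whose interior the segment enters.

Obstacle 1 [(0,11) (1,2) (11,11) (10,22) (0,19)]:
  edge (0,11)–(1,2): clear
  edge (1,2)–(11,11): clear
  edge (11,11)–(10,22): clear
  edge (10,22)–(0,19): clear
  edge (0,19)–(0,11): clear
  midpoint (18,3) outside
  → clear
Obstacle 2 [(14,15) (23,2) (22,21) (15,24) (14,23)]:
  edge (14,15)–(23,2): clear
  edge (23,2)–(22,21): clear
  edge (22,21)–(15,24): clear
  edge (15,24)–(14,23): clear
  edge (14,23)–(14,15): clear
  midpoint (18,3) outside
  → clear

FREE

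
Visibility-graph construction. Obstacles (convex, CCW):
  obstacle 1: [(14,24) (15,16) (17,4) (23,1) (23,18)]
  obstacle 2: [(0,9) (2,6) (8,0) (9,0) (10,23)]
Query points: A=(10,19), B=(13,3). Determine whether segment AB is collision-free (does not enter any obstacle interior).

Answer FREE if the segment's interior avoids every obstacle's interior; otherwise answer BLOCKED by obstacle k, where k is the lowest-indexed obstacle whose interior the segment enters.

FREE

Obstacle 1 [(14,24) (15,16) (17,4) (23,1) (23,18)]:
  edge (14,24)–(15,16): clear
  edge (15,16)–(17,4): clear
  edge (17,4)–(23,1): clear
  edge (23,1)–(23,18): clear
  edge (23,18)–(14,24): clear
  midpoint (23/2,11) outside
  → clear
Obstacle 2 [(0,9) (2,6) (8,0) (9,0) (10,23)]:
  edge (0,9)–(2,6): clear
  edge (2,6)–(8,0): clear
  edge (8,0)–(9,0): clear
  edge (9,0)–(10,23): clear
  edge (10,23)–(0,9): clear
  midpoint (23/2,11) outside
  → clear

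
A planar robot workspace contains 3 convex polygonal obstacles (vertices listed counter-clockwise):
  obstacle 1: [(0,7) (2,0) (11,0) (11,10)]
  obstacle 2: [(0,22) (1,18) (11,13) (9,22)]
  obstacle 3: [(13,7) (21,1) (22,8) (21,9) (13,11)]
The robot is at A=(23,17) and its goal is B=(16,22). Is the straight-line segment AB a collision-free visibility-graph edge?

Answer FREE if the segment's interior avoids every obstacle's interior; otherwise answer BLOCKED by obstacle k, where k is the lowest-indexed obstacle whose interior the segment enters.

Obstacle 1 [(0,7) (2,0) (11,0) (11,10)]:
  edge (0,7)–(2,0): clear
  edge (2,0)–(11,0): clear
  edge (11,0)–(11,10): clear
  edge (11,10)–(0,7): clear
  midpoint (39/2,39/2) outside
  → clear
Obstacle 2 [(0,22) (1,18) (11,13) (9,22)]:
  edge (0,22)–(1,18): clear
  edge (1,18)–(11,13): clear
  edge (11,13)–(9,22): clear
  edge (9,22)–(0,22): clear
  midpoint (39/2,39/2) outside
  → clear
Obstacle 3 [(13,7) (21,1) (22,8) (21,9) (13,11)]:
  edge (13,7)–(21,1): clear
  edge (21,1)–(22,8): clear
  edge (22,8)–(21,9): clear
  edge (21,9)–(13,11): clear
  edge (13,11)–(13,7): clear
  midpoint (39/2,39/2) outside
  → clear

FREE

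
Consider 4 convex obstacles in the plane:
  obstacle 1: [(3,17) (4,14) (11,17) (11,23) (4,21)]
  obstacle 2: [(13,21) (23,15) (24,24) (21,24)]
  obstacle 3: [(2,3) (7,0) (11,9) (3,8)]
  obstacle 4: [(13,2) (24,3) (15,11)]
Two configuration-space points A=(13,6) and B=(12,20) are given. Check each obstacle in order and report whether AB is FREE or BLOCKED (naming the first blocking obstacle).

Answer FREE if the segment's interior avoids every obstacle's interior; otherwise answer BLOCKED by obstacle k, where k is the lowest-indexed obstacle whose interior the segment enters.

Obstacle 1 [(3,17) (4,14) (11,17) (11,23) (4,21)]:
  edge (3,17)–(4,14): clear
  edge (4,14)–(11,17): clear
  edge (11,17)–(11,23): clear
  edge (11,23)–(4,21): clear
  edge (4,21)–(3,17): clear
  midpoint (25/2,13) outside
  → clear
Obstacle 2 [(13,21) (23,15) (24,24) (21,24)]:
  edge (13,21)–(23,15): clear
  edge (23,15)–(24,24): clear
  edge (24,24)–(21,24): clear
  edge (21,24)–(13,21): clear
  midpoint (25/2,13) outside
  → clear
Obstacle 3 [(2,3) (7,0) (11,9) (3,8)]:
  edge (2,3)–(7,0): clear
  edge (7,0)–(11,9): clear
  edge (11,9)–(3,8): clear
  edge (3,8)–(2,3): clear
  midpoint (25/2,13) outside
  → clear
Obstacle 4 [(13,2) (24,3) (15,11)]:
  edge (13,2)–(24,3): clear
  edge (24,3)–(15,11): clear
  edge (15,11)–(13,2): clear
  midpoint (25/2,13) outside
  → clear

FREE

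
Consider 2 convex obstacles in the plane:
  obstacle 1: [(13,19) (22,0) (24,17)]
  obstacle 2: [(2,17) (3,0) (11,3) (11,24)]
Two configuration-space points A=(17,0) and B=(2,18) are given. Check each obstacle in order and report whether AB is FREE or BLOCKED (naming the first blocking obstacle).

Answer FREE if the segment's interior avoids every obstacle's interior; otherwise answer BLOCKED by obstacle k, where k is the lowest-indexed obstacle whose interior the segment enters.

Obstacle 1 [(13,19) (22,0) (24,17)]:
  edge (13,19)–(22,0): clear
  edge (22,0)–(24,17): clear
  edge (24,17)–(13,19): clear
  midpoint (19/2,9) outside
  → clear
Obstacle 2 [(2,17) (3,0) (11,3) (11,24)]:
  edge (2,17)–(3,0): clear
  edge (3,0)–(11,3): clear
  edge (11,3)–(11,24): crosses AB
  edge (11,24)–(2,17): crosses AB
  → BLOCKED

BLOCKED by obstacle 2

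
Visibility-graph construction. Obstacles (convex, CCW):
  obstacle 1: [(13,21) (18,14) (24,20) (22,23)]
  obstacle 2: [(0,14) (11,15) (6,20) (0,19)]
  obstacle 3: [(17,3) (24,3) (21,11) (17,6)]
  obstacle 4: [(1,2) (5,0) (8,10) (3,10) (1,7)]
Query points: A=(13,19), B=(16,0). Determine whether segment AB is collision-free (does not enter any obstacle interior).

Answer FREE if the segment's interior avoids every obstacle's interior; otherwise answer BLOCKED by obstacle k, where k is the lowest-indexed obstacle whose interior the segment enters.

FREE

Obstacle 1 [(13,21) (18,14) (24,20) (22,23)]:
  edge (13,21)–(18,14): clear
  edge (18,14)–(24,20): clear
  edge (24,20)–(22,23): clear
  edge (22,23)–(13,21): clear
  midpoint (29/2,19/2) outside
  → clear
Obstacle 2 [(0,14) (11,15) (6,20) (0,19)]:
  edge (0,14)–(11,15): clear
  edge (11,15)–(6,20): clear
  edge (6,20)–(0,19): clear
  edge (0,19)–(0,14): clear
  midpoint (29/2,19/2) outside
  → clear
Obstacle 3 [(17,3) (24,3) (21,11) (17,6)]:
  edge (17,3)–(24,3): clear
  edge (24,3)–(21,11): clear
  edge (21,11)–(17,6): clear
  edge (17,6)–(17,3): clear
  midpoint (29/2,19/2) outside
  → clear
Obstacle 4 [(1,2) (5,0) (8,10) (3,10) (1,7)]:
  edge (1,2)–(5,0): clear
  edge (5,0)–(8,10): clear
  edge (8,10)–(3,10): clear
  edge (3,10)–(1,7): clear
  edge (1,7)–(1,2): clear
  midpoint (29/2,19/2) outside
  → clear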